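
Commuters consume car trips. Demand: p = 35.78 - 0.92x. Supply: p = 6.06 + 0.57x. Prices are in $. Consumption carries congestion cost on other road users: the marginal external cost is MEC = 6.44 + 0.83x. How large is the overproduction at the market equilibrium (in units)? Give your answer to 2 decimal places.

9.91 units

Market equilibrium (private): 6.06 + 0.57x = 35.78 - 0.92x → x_m = 19.9463.
Social marginal benefit = demand − MEC = 29.34 - 1.75x.
Set SMB = MC: 29.34 - 1.75x = 6.06 + 0.57x → x* = 10.0345.
Gap = |19.9463 − 10.0345| = 9.9118.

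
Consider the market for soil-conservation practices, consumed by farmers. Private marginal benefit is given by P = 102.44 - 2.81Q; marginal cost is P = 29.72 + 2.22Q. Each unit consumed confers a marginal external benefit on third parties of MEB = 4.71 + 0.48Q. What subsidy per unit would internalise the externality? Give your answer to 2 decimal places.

Social marginal benefit = demand + MEB = 107.15 - 2.33Q.
Set SMB = MC: 107.15 - 2.33Q = 29.72 + 2.22Q → Q* = 17.0176.
The Pigouvian subsidy equals MEB at Q*: 4.71 + 0.48×17.0176 = 12.8784.

subsidy = 12.88 per unit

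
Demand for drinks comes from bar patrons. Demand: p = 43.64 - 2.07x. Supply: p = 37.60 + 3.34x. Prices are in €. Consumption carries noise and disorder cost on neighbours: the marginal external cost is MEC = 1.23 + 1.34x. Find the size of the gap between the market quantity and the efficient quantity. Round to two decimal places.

Market equilibrium (private): 37.60 + 3.34x = 43.64 - 2.07x → x_m = 1.1165.
Social marginal benefit = demand − MEC = 42.41 - 3.41x.
Set SMB = MC: 42.41 - 3.41x = 37.60 + 3.34x → x* = 0.7126.
Gap = |1.1165 − 0.7126| = 0.4039.

0.40 units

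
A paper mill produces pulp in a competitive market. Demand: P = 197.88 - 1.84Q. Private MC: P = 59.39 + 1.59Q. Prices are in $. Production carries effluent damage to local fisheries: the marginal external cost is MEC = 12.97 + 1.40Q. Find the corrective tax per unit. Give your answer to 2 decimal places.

Social marginal cost = private MC + MEC = 72.36 + 2.99Q.
Set SMC = demand: 72.36 + 2.99Q = 197.88 - 1.84Q → Q* = 25.9876.
The Pigouvian tax equals MEC at Q*: 12.97 + 1.40×25.9876 = 49.3526.

tax = $49.35 per unit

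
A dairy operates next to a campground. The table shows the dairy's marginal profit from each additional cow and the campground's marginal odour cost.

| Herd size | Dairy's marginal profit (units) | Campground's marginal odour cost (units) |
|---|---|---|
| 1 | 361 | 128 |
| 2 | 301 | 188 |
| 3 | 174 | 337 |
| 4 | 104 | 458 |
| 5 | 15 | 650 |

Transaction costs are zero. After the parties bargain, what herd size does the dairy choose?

2

Bargaining reaches the level where marginal profit last exceeds marginal odour cost.
That holds through level 2 (301 ≥ 188) but not at 3 (174 < 337).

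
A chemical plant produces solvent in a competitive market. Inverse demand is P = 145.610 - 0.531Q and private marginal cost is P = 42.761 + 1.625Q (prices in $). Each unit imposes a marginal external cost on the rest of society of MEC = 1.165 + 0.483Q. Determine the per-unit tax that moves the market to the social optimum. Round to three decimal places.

Social marginal cost = private MC + MEC = 43.926 + 2.108Q.
Set SMC = demand: 43.926 + 2.108Q = 145.610 - 0.531Q → Q* = 38.5313.
The Pigouvian tax equals MEC at Q*: 1.165 + 0.483×38.5313 = 19.7756.

tax = $19.776 per unit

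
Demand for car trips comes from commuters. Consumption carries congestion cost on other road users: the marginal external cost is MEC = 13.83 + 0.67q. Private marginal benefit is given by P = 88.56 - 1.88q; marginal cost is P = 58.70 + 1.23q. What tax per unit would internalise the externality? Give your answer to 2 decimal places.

Social marginal benefit = demand − MEC = 74.73 - 2.55q.
Set SMB = MC: 74.73 - 2.55q = 58.70 + 1.23q → q* = 4.2407.
The Pigouvian tax equals MEC at q*: 13.83 + 0.67×4.2407 = 16.6713.

tax = 16.67 per unit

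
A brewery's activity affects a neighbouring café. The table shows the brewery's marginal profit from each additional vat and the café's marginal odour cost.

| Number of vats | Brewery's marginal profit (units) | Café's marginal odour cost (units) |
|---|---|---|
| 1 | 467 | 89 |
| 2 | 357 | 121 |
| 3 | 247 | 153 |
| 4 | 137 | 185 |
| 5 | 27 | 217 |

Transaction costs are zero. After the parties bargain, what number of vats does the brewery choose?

3

Bargaining reaches the level where marginal profit last exceeds marginal odour cost.
That holds through level 3 (247 ≥ 153) but not at 4 (137 < 185).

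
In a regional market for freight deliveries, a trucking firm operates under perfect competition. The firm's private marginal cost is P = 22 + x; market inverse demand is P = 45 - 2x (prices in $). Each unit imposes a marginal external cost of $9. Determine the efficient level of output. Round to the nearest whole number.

Social marginal cost = private MC + MEC = 31 + x.
Set SMC = demand: 31 + x = 45 - 2x → x* = 4.6667.

x* = 5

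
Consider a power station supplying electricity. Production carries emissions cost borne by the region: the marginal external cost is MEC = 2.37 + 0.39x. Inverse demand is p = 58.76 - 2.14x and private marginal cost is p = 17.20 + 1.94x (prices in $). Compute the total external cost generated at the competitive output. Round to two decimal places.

Market equilibrium (private): 17.20 + 1.94x = 58.76 - 2.14x → x_m = 10.1863.
Total external cost = ∫₀^{x_m} (2.37 + 0.39x) dx = 2.37×10.1863 + ½×0.39×10.1863² = 44.3749.

$44.37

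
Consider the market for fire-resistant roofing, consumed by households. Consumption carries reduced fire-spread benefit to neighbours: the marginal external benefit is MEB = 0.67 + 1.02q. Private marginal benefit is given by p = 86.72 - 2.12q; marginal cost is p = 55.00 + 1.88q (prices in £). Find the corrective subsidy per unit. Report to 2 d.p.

subsidy = £11.76 per unit

Social marginal benefit = demand + MEB = 87.39 - 1.10q.
Set SMB = MC: 87.39 - 1.10q = 55.00 + 1.88q → q* = 10.8691.
The Pigouvian subsidy equals MEB at q*: 0.67 + 1.02×10.8691 = 11.7565.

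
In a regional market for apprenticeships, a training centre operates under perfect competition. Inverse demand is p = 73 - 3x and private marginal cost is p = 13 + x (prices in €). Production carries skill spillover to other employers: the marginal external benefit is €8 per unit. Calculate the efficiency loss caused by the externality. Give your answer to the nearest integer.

Market equilibrium (private): 13 + x = 73 - 3x → x_m = 15.0000.
Social marginal cost = private MC − MEB = 5 + x.
Set SMC = demand: 5 + x = 73 - 3x → x* = 17.0000.
Between x* and x_m the wedge demand − SMC runs linearly from 0 to MEB(x_m), so the loss is a triangle.
DWL = ½ × 2.0000 × 8.0000 = 8.0000.

DWL = €8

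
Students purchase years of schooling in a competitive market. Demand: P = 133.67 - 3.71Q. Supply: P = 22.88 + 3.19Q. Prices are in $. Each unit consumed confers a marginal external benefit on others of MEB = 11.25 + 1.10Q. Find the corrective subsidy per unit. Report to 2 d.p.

subsidy = $34.40 per unit

Social marginal benefit = demand + MEB = 144.92 - 2.61Q.
Set SMB = MC: 144.92 - 2.61Q = 22.88 + 3.19Q → Q* = 21.0414.
The Pigouvian subsidy equals MEB at Q*: 11.25 + 1.10×21.0414 = 34.3955.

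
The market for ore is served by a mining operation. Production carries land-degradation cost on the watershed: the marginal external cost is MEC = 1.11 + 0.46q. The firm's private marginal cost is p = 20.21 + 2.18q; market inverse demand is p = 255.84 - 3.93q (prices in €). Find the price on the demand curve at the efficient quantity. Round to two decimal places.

Social marginal cost = private MC + MEC = 21.32 + 2.64q.
Set SMC = demand: 21.32 + 2.64q = 255.84 - 3.93q → q* = 35.6956.
Consumer price on the demand curve at q*: 255.84 − 3.93×35.6956 = 115.5563.

P = €115.56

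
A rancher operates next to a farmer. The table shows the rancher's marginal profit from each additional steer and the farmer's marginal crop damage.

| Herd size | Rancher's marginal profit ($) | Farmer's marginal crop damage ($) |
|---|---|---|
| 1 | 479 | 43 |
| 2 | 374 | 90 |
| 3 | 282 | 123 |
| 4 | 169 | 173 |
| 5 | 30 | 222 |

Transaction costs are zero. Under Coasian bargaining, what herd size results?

3

Bargaining reaches the level where marginal profit last exceeds marginal crop damage.
That holds through level 3 (282 ≥ 123) but not at 4 (169 < 173).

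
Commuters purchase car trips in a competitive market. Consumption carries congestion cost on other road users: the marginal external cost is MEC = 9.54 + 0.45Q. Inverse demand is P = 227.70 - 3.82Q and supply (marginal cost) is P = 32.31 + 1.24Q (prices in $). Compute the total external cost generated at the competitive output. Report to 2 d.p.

Market equilibrium (private): 32.31 + 1.24Q = 227.70 - 3.82Q → Q_m = 38.6146.
Total external cost = ∫₀^{Q_m} (9.54 + 0.45Q) dQ = 9.54×38.6146 + ½×0.45×38.6146² = 703.8779.

$703.88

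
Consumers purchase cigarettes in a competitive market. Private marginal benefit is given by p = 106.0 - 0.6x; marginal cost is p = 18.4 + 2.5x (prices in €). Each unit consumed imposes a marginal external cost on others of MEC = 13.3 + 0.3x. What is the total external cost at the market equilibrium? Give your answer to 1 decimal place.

€495.6

Market equilibrium (private): 18.4 + 2.5x = 106.0 - 0.6x → x_m = 28.2581.
Total external cost = ∫₀^{x_m} (13.3 + 0.3x) dx = 13.3×28.2581 + ½×0.3×28.2581² = 495.6108.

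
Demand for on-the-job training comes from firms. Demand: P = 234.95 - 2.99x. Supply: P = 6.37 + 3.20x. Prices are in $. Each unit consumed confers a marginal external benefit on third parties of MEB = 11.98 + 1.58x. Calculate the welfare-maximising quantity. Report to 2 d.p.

x* = 52.18

Social marginal benefit = demand + MEB = 246.93 - 1.41x.
Set SMB = MC: 246.93 - 1.41x = 6.37 + 3.20x → x* = 52.1822.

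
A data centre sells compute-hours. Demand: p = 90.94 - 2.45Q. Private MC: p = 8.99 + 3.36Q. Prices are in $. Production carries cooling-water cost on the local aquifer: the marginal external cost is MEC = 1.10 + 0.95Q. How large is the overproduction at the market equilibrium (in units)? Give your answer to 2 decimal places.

Market equilibrium (private): 8.99 + 3.36Q = 90.94 - 2.45Q → Q_m = 14.1050.
Social marginal cost = private MC + MEC = 10.09 + 4.31Q.
Set SMC = demand: 10.09 + 4.31Q = 90.94 - 2.45Q → Q* = 11.9601.
Gap = |14.1050 − 11.9601| = 2.1449.

2.14 units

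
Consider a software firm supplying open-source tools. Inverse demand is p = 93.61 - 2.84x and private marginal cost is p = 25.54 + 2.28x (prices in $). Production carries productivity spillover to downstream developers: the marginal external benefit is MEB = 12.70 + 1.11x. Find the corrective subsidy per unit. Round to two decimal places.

subsidy = $35.06 per unit

Social marginal cost = private MC − MEB = 12.84 + 1.17x.
Set SMC = demand: 12.84 + 1.17x = 93.61 - 2.84x → x* = 20.1421.
The Pigouvian subsidy equals MEB at x*: 12.70 + 1.11×20.1421 = 35.0577.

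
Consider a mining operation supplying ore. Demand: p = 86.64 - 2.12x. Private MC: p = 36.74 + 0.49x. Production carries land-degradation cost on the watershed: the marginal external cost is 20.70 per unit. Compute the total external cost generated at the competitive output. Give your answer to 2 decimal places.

Market equilibrium (private): 36.74 + 0.49x = 86.64 - 2.12x → x_m = 19.1188.
Total external cost = MEC × x_m = 20.70 × 19.1188 = 395.7592.

395.76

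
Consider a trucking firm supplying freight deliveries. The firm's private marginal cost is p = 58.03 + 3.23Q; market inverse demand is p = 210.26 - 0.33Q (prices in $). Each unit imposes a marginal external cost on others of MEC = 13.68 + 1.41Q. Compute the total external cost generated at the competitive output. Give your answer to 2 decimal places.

$1874.08

Market equilibrium (private): 58.03 + 3.23Q = 210.26 - 0.33Q → Q_m = 42.7612.
Total external cost = ∫₀^{Q_m} (13.68 + 1.41Q) dQ = 13.68×42.7612 + ½×1.41×42.7612² = 1874.0800.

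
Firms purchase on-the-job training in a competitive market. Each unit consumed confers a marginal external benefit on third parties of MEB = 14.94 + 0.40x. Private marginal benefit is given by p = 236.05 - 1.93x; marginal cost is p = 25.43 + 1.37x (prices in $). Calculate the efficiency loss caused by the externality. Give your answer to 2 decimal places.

Market equilibrium (private): 25.43 + 1.37x = 236.05 - 1.93x → x_m = 63.8242.
Social marginal benefit = demand + MEB = 250.99 - 1.53x.
Set SMB = MC: 250.99 - 1.53x = 25.43 + 1.37x → x* = 77.7793.
Between x* and x_m the wedge SMB − MC runs linearly from 0 to MEB(x_m), so the loss is a triangle.
DWL = ½ × 13.9551 × 40.4697 = 282.3794.

DWL = $282.38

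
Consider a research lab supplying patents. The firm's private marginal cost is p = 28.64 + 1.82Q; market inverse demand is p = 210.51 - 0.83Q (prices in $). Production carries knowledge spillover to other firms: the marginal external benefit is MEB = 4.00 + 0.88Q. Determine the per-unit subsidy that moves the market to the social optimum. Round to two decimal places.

Social marginal cost = private MC − MEB = 24.64 + 0.94Q.
Set SMC = demand: 24.64 + 0.94Q = 210.51 - 0.83Q → Q* = 105.0113.
The Pigouvian subsidy equals MEB at Q*: 4.00 + 0.88×105.0113 = 96.4099.

subsidy = $96.41 per unit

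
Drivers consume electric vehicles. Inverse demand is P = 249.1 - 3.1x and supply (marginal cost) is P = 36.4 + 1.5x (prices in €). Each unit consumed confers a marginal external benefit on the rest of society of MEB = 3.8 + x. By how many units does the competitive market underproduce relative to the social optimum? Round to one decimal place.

13.9 units

Market equilibrium (private): 36.4 + 1.5x = 249.1 - 3.1x → x_m = 46.2391.
Social marginal benefit = demand + MEB = 252.9 - 2.1x.
Set SMB = MC: 252.9 - 2.1x = 36.4 + 1.5x → x* = 60.1389.
Gap = |46.2391 − 60.1389| = 13.8998.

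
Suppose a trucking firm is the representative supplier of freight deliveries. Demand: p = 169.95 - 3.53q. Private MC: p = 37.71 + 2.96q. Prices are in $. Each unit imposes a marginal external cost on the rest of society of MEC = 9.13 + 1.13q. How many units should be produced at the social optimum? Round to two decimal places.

q* = 16.16

Social marginal cost = private MC + MEC = 46.84 + 4.09q.
Set SMC = demand: 46.84 + 4.09q = 169.95 - 3.53q → q* = 16.1562.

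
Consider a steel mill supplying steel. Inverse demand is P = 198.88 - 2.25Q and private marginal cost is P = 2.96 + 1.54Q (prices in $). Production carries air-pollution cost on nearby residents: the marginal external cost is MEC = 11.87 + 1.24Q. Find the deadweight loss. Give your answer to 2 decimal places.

DWL = $573.71

Market equilibrium (private): 2.96 + 1.54Q = 198.88 - 2.25Q → Q_m = 51.6939.
Social marginal cost = private MC + MEC = 14.83 + 2.78Q.
Set SMC = demand: 14.83 + 2.78Q = 198.88 - 2.25Q → Q* = 36.5905.
The loss is the area between SMC and demand from Q* to Q_m; with linear curves that's a triangle of height MEC(Q_m).
DWL = ½ × 15.1034 × 75.9705 = 573.7064.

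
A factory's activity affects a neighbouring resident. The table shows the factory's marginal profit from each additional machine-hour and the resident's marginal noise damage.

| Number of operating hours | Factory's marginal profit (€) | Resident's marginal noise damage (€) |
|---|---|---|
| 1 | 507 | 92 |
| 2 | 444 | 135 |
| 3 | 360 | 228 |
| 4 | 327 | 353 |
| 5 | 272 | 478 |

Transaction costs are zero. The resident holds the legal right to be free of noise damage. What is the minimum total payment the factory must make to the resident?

Efficient level: marginal profit ≥ marginal noise damage through level 3, so k* = 3.
With the resident holding the right, the factory must at least compensate total damage at k*: 92 + 135 + 228 = 455.

€455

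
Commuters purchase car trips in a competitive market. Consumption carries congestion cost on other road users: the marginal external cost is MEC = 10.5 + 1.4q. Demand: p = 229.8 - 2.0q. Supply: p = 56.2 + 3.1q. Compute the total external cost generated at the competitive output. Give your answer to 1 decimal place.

1168.5

Market equilibrium (private): 56.2 + 3.1q = 229.8 - 2.0q → q_m = 34.0392.
Total external cost = ∫₀^{q_m} (10.5 + 1.4q) dq = 10.5×34.0392 + ½×1.4×34.0392² = 1168.4786.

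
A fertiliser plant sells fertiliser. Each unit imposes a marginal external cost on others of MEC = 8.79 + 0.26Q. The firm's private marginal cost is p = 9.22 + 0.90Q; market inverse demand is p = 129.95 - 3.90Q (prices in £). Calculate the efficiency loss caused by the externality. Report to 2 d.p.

DWL = £23.22

Market equilibrium (private): 9.22 + 0.90Q = 129.95 - 3.90Q → Q_m = 25.1521.
Social marginal cost = private MC + MEC = 18.01 + 1.16Q.
Set SMC = demand: 18.01 + 1.16Q = 129.95 - 3.90Q → Q* = 22.1225.
The welfare-loss triangle has base |Q_m − Q*| and height MEC(Q_m) (the vertical gap between SMC and demand is zero at Q* and MEC at Q_m).
DWL = ½ × 3.0296 × 15.3295 = 23.2211.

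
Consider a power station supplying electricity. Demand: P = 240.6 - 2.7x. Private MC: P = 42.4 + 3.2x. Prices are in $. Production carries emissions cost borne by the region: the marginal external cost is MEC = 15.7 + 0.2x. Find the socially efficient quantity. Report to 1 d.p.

Social marginal cost = private MC + MEC = 58.1 + 3.4x.
Set SMC = demand: 58.1 + 3.4x = 240.6 - 2.7x → x* = 29.9180.

x* = 29.9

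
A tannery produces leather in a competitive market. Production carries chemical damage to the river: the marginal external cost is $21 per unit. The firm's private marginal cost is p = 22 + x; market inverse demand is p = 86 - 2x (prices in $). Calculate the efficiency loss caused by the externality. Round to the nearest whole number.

Market equilibrium (private): 22 + x = 86 - 2x → x_m = 21.3333.
Social marginal cost = private MC + MEC = 43 + x.
Set SMC = demand: 43 + x = 86 - 2x → x* = 14.3333.
Height of the DWL triangle at x_m is SMC(x_m) − demand(x_m) = MEC(x_m) = 21.0000.
DWL = ½ × 7.0000 × 21.0000 = 73.5000.

DWL = $74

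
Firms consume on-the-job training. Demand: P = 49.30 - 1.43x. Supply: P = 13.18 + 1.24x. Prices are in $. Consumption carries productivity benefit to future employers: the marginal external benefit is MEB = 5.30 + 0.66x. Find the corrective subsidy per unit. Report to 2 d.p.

subsidy = $18.90 per unit

Social marginal benefit = demand + MEB = 54.60 - 0.77x.
Set SMB = MC: 54.60 - 0.77x = 13.18 + 1.24x → x* = 20.6070.
The Pigouvian subsidy equals MEB at x*: 5.30 + 0.66×20.6070 = 18.9006.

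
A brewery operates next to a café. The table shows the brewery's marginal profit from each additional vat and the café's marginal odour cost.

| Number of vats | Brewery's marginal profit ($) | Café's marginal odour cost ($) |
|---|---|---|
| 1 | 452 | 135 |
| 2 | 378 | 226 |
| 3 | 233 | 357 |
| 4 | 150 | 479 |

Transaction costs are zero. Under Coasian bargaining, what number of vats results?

Bargaining reaches the level where marginal profit last exceeds marginal odour cost.
That holds through level 2 (378 ≥ 226) but not at 3 (233 < 357).

2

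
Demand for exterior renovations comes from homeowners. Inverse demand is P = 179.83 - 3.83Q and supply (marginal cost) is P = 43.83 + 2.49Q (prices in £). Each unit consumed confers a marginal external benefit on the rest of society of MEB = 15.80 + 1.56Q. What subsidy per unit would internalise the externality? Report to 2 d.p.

Social marginal benefit = demand + MEB = 195.63 - 2.27Q.
Set SMB = MC: 195.63 - 2.27Q = 43.83 + 2.49Q → Q* = 31.8908.
The Pigouvian subsidy equals MEB at Q*: 15.80 + 1.56×31.8908 = 65.5496.

subsidy = £65.55 per unit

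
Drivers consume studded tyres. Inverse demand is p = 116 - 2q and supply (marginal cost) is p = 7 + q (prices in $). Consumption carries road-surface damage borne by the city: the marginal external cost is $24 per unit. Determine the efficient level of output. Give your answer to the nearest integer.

q* = 28

Social marginal benefit = demand − MEC = 92 - 2q.
Set SMB = MC: 92 - 2q = 7 + q → q* = 28.3333.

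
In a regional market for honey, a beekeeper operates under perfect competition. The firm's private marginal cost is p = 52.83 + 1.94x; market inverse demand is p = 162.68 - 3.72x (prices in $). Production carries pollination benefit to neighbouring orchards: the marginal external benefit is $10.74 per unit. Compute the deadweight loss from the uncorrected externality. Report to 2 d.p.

DWL = $10.19

Market equilibrium (private): 52.83 + 1.94x = 162.68 - 3.72x → x_m = 19.4081.
Social marginal cost = private MC − MEB = 42.09 + 1.94x.
Set SMC = demand: 42.09 + 1.94x = 162.68 - 3.72x → x* = 21.3057.
Height of the DWL triangle at x_m is demand(x_m) − SMC(x_m) = MEB(x_m) = 10.7400.
DWL = ½ × 1.8976 × 10.7400 = 10.1901.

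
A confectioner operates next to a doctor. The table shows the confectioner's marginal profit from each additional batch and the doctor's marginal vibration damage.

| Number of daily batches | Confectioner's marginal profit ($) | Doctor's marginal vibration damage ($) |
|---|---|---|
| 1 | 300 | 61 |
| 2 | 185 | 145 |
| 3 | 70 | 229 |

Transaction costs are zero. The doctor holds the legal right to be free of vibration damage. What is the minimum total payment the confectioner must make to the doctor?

$206

Efficient level: marginal profit ≥ marginal vibration damage through level 2, so k* = 2.
With the doctor holding the right, the confectioner must at least compensate total damage at k*: 61 + 145 = 206.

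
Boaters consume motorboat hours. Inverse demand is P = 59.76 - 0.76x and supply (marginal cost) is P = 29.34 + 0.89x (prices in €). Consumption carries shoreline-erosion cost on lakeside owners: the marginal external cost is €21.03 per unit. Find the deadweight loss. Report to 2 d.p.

Market equilibrium (private): 29.34 + 0.89x = 59.76 - 0.76x → x_m = 18.4364.
Social marginal benefit = demand − MEC = 38.73 - 0.76x.
Set SMB = MC: 38.73 - 0.76x = 29.34 + 0.89x → x* = 5.6909.
The welfare-loss triangle has base |x_m − x*| and height MEC(x_m) (the vertical gap between SMB and MC is zero at x* and MEC at x_m).
DWL = ½ × 12.7455 × 21.0300 = 134.0189.

DWL = €134.02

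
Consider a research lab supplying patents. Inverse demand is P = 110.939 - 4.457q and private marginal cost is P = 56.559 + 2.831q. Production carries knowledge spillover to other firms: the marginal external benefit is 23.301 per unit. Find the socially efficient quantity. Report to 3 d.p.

Social marginal cost = private MC − MEB = 33.258 + 2.831q.
Set SMC = demand: 33.258 + 2.831q = 110.939 - 4.457q → q* = 10.6588.

q* = 10.659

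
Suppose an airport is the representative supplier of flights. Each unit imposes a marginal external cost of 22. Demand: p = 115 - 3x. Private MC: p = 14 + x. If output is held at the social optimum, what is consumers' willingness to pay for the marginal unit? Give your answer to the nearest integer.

P = 56

Social marginal cost = private MC + MEC = 36 + x.
Set SMC = demand: 36 + x = 115 - 3x → x* = 19.7500.
Consumer price on the demand curve at x*: 115 − 3×19.7500 = 55.7500.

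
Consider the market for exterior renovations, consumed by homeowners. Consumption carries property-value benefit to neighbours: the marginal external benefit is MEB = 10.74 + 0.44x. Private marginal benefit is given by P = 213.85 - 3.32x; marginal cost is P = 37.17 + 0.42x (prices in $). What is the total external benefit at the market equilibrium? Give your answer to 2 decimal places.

Market equilibrium (private): 37.17 + 0.42x = 213.85 - 3.32x → x_m = 47.2406.
Total external benefit = ∫₀^{x_m} (10.74 + 0.44x) dx = 10.74×47.2406 + ½×0.44×47.2406² = 998.3324.

$998.33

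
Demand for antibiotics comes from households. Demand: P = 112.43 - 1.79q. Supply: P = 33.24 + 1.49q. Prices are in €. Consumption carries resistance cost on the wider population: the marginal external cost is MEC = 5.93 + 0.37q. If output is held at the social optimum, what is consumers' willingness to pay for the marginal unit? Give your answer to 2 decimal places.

P = €76.50

Social marginal benefit = demand − MEC = 106.50 - 2.16q.
Set SMB = MC: 106.50 - 2.16q = 33.24 + 1.49q → q* = 20.0712.
Consumer price on the demand curve at q*: 112.43 − 1.79×20.0712 = 76.5026.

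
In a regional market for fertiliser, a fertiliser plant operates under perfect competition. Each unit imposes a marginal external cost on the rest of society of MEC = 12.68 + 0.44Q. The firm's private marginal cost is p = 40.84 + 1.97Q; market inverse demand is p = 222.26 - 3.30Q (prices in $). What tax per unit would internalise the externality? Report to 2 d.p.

Social marginal cost = private MC + MEC = 53.52 + 2.41Q.
Set SMC = demand: 53.52 + 2.41Q = 222.26 - 3.30Q → Q* = 29.5517.
The Pigouvian tax equals MEC at Q*: 12.68 + 0.44×29.5517 = 25.6827.

tax = $25.68 per unit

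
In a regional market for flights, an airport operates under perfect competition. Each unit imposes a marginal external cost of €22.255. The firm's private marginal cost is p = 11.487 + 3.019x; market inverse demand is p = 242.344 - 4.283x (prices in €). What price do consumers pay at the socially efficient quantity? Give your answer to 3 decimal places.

Social marginal cost = private MC + MEC = 33.742 + 3.019x.
Set SMC = demand: 33.742 + 3.019x = 242.344 - 4.283x → x* = 28.5678.
Consumer price on the demand curve at x*: 242.344 − 4.283×28.5678 = 119.9881.

P = €119.988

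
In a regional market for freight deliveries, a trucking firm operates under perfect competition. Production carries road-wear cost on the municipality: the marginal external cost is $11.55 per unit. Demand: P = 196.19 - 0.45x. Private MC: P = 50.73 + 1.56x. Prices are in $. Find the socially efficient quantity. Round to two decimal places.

x* = 66.62

Social marginal cost = private MC + MEC = 62.28 + 1.56x.
Set SMC = demand: 62.28 + 1.56x = 196.19 - 0.45x → x* = 66.6219.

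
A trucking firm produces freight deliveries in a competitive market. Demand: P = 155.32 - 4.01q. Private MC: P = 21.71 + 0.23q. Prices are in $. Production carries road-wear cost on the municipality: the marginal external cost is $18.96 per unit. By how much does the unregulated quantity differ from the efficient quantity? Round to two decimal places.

4.47 units

Market equilibrium (private): 21.71 + 0.23q = 155.32 - 4.01q → q_m = 31.5118.
Social marginal cost = private MC + MEC = 40.67 + 0.23q.
Set SMC = demand: 40.67 + 0.23q = 155.32 - 4.01q → q* = 27.0401.
Gap = |31.5118 − 27.0401| = 4.4717.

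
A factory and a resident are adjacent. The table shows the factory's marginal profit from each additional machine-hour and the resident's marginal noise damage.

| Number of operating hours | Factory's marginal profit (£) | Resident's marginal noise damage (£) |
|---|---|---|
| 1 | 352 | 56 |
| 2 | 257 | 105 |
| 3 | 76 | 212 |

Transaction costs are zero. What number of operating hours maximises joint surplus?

Bargaining reaches the level where marginal profit last exceeds marginal noise damage.
That holds through level 2 (257 ≥ 105) but not at 3 (76 < 212).

2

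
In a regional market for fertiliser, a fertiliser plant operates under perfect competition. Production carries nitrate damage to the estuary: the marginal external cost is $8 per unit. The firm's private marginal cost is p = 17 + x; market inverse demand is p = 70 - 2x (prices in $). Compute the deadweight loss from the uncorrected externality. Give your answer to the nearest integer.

DWL = $11

Market equilibrium (private): 17 + x = 70 - 2x → x_m = 17.6667.
Social marginal cost = private MC + MEC = 25 + x.
Set SMC = demand: 25 + x = 70 - 2x → x* = 15.0000.
Between x* and x_m the wedge SMC − demand runs linearly from 0 to MEC(x_m), so the loss is a triangle.
DWL = ½ × 2.6667 × 8.0000 = 10.6668.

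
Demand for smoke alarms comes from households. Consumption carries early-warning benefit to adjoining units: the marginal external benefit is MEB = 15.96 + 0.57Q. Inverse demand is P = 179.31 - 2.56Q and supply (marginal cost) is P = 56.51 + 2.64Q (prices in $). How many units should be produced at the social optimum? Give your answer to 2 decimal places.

Social marginal benefit = demand + MEB = 195.27 - 1.99Q.
Set SMB = MC: 195.27 - 1.99Q = 56.51 + 2.64Q → Q* = 29.9698.

Q* = 29.97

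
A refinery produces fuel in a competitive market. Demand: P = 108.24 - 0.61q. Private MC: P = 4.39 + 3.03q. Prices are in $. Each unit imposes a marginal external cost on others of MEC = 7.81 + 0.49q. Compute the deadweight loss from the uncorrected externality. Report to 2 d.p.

DWL = $57.48

Market equilibrium (private): 4.39 + 3.03q = 108.24 - 0.61q → q_m = 28.5302.
Social marginal cost = private MC + MEC = 12.20 + 3.52q.
Set SMC = demand: 12.20 + 3.52q = 108.24 - 0.61q → q* = 23.2542.
The loss is the area between SMC and demand from q* to q_m; with linear curves that's a triangle of height MEC(q_m).
DWL = ½ × 5.2760 × 21.7898 = 57.4815.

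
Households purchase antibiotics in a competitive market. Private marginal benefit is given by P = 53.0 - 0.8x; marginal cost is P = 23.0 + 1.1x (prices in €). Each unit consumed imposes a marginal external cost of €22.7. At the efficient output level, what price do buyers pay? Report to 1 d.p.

Social marginal benefit = demand − MEC = 30.3 - 0.8x.
Set SMB = MC: 30.3 - 0.8x = 23.0 + 1.1x → x* = 3.8421.
Consumer price on the demand curve at x*: 53.0 − 0.8×3.8421 = 49.9263.

P = €49.9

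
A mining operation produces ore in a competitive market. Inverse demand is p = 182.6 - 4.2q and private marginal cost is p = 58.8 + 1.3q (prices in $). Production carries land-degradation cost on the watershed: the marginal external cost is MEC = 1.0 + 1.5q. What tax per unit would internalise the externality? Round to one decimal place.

Social marginal cost = private MC + MEC = 59.8 + 2.8q.
Set SMC = demand: 59.8 + 2.8q = 182.6 - 4.2q → q* = 17.5429.
The Pigouvian tax equals MEC at q*: 1.0 + 1.5×17.5429 = 27.3144.

tax = $27.3 per unit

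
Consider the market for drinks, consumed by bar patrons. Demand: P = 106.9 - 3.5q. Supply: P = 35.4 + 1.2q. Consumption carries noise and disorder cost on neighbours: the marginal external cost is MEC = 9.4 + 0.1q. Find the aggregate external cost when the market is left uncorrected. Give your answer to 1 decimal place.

Market equilibrium (private): 35.4 + 1.2q = 106.9 - 3.5q → q_m = 15.2128.
Total external cost = ∫₀^{q_m} (9.4 + 0.1q) dq = 9.4×15.2128 + ½×0.1×15.2128² = 154.5718.

154.6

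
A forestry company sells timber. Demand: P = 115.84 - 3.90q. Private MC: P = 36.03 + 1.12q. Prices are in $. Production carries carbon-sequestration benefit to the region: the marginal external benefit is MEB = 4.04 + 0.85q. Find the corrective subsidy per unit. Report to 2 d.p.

subsidy = $21.13 per unit

Social marginal cost = private MC − MEB = 31.99 + 0.27q.
Set SMC = demand: 31.99 + 0.27q = 115.84 - 3.90q → q* = 20.1079.
The Pigouvian subsidy equals MEB at q*: 4.04 + 0.85×20.1079 = 21.1317.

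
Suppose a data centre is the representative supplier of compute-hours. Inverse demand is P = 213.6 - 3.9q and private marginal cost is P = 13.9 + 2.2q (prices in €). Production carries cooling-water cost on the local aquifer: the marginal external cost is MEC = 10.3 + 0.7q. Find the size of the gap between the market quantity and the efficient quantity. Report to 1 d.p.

4.9 units

Market equilibrium (private): 13.9 + 2.2q = 213.6 - 3.9q → q_m = 32.7377.
Social marginal cost = private MC + MEC = 24.2 + 2.9q.
Set SMC = demand: 24.2 + 2.9q = 213.6 - 3.9q → q* = 27.8529.
Gap = |32.7377 − 27.8529| = 4.8848.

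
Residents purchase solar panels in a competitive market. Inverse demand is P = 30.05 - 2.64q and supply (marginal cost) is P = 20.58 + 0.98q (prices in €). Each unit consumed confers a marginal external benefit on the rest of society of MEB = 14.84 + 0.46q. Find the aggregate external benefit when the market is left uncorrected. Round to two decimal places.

Market equilibrium (private): 20.58 + 0.98q = 30.05 - 2.64q → q_m = 2.6160.
Total external benefit = ∫₀^{q_m} (14.84 + 0.46q) dq = 14.84×2.6160 + ½×0.46×2.6160² = 40.3954.

€40.40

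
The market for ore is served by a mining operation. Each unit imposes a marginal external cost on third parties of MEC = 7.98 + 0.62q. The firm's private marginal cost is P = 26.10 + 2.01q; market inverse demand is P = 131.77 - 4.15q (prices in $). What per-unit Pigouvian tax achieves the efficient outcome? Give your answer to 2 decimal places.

Social marginal cost = private MC + MEC = 34.08 + 2.63q.
Set SMC = demand: 34.08 + 2.63q = 131.77 - 4.15q → q* = 14.4086.
The Pigouvian tax equals MEC at q*: 7.98 + 0.62×14.4086 = 16.9133.

tax = $16.91 per unit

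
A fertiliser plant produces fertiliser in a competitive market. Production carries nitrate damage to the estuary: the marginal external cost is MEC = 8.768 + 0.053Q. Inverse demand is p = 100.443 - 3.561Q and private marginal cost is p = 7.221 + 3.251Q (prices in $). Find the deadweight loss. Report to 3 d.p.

DWL = $6.564

Market equilibrium (private): 7.221 + 3.251Q = 100.443 - 3.561Q → Q_m = 13.6850.
Social marginal cost = private MC + MEC = 15.989 + 3.304Q.
Set SMC = demand: 15.989 + 3.304Q = 100.443 - 3.561Q → Q* = 12.3021.
The loss is the area between SMC and demand from Q* to Q_m; with linear curves that's a triangle of height MEC(Q_m).
DWL = ½ × 1.3829 × 9.4933 = 6.5641.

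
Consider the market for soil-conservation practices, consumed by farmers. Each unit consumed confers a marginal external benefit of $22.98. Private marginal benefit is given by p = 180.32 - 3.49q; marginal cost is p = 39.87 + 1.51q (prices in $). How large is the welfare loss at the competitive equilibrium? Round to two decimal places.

DWL = $52.81

Market equilibrium (private): 39.87 + 1.51q = 180.32 - 3.49q → q_m = 28.0900.
Social marginal benefit = demand + MEB = 203.30 - 3.49q.
Set SMB = MC: 203.30 - 3.49q = 39.87 + 1.51q → q* = 32.6860.
The loss is the area between SMB and MC from q* to q_m; with linear curves that's a triangle of height MEB(q_m).
DWL = ½ × 4.5960 × 22.9800 = 52.8080.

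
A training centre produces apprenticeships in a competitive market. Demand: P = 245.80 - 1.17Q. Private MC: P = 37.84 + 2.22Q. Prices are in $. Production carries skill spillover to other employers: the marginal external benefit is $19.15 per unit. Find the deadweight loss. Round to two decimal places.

Market equilibrium (private): 37.84 + 2.22Q = 245.80 - 1.17Q → Q_m = 61.3451.
Social marginal cost = private MC − MEB = 18.69 + 2.22Q.
Set SMC = demand: 18.69 + 2.22Q = 245.80 - 1.17Q → Q* = 66.9941.
The welfare-loss triangle has base |Q_m − Q*| and height MEB(Q_m) (the vertical gap between SMC and demand is zero at Q* and MEB at Q_m).
DWL = ½ × 5.6490 × 19.1500 = 54.0892.

DWL = $54.09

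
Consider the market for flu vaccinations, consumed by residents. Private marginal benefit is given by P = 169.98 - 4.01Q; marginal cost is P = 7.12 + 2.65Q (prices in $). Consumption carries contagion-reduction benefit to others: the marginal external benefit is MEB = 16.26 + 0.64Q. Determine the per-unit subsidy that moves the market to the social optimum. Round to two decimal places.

Social marginal benefit = demand + MEB = 186.24 - 3.37Q.
Set SMB = MC: 186.24 - 3.37Q = 7.12 + 2.65Q → Q* = 29.7542.
The Pigouvian subsidy equals MEB at Q*: 16.26 + 0.64×29.7542 = 35.3027.

subsidy = $35.30 per unit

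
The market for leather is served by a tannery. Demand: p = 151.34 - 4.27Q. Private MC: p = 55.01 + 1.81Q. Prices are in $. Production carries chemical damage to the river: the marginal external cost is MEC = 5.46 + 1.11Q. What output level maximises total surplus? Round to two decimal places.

Social marginal cost = private MC + MEC = 60.47 + 2.92Q.
Set SMC = demand: 60.47 + 2.92Q = 151.34 - 4.27Q → Q* = 12.6384.

Q* = 12.64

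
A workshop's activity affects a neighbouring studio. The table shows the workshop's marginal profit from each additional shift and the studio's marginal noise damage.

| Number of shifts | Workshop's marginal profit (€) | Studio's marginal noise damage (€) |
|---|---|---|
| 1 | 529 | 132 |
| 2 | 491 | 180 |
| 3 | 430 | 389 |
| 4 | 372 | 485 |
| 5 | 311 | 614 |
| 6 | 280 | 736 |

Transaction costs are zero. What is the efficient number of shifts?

Bargaining reaches the level where marginal profit last exceeds marginal noise damage.
That holds through level 3 (430 ≥ 389) but not at 4 (372 < 485).

3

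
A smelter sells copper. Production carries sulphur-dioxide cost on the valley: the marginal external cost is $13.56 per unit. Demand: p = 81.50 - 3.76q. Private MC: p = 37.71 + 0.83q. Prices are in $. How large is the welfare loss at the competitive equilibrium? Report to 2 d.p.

Market equilibrium (private): 37.71 + 0.83q = 81.50 - 3.76q → q_m = 9.5403.
Social marginal cost = private MC + MEC = 51.27 + 0.83q.
Set SMC = demand: 51.27 + 0.83q = 81.50 - 3.76q → q* = 6.5861.
The loss is the area between SMC and demand from q* to q_m; with linear curves that's a triangle of height MEC(q_m).
DWL = ½ × 2.9542 × 13.5600 = 20.0295.

DWL = $20.03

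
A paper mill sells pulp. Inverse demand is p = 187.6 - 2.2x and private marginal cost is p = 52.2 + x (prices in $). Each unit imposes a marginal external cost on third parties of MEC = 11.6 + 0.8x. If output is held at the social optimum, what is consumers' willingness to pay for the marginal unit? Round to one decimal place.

P = $119.5

Social marginal cost = private MC + MEC = 63.8 + 1.8x.
Set SMC = demand: 63.8 + 1.8x = 187.6 - 2.2x → x* = 30.9500.
Consumer price on the demand curve at x*: 187.6 − 2.2×30.9500 = 119.5100.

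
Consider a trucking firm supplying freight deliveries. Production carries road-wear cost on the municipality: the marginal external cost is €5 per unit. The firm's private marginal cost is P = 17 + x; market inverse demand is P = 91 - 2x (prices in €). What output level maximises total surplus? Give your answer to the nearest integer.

x* = 23

Social marginal cost = private MC + MEC = 22 + x.
Set SMC = demand: 22 + x = 91 - 2x → x* = 23.0000.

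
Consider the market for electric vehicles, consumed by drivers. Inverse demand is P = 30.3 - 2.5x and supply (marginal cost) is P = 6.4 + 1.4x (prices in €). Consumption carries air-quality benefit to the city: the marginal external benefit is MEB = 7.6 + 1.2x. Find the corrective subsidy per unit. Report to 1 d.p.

subsidy = €21.6 per unit

Social marginal benefit = demand + MEB = 37.9 - 1.3x.
Set SMB = MC: 37.9 - 1.3x = 6.4 + 1.4x → x* = 11.6667.
The Pigouvian subsidy equals MEB at x*: 7.6 + 1.2×11.6667 = 21.6000.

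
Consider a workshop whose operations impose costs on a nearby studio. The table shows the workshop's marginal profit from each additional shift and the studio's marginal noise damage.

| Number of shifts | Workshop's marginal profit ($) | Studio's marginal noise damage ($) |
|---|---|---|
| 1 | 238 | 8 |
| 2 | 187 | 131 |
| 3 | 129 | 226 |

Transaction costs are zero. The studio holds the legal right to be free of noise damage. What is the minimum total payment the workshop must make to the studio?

$139

Efficient level: marginal profit ≥ marginal noise damage through level 2, so k* = 2.
With the studio holding the right, the workshop must at least compensate total damage at k*: 8 + 131 = 139.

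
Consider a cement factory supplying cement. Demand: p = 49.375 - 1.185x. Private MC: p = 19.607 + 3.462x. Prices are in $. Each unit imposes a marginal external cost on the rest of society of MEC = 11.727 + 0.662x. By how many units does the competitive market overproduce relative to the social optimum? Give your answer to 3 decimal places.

3.008 units

Market equilibrium (private): 19.607 + 3.462x = 49.375 - 1.185x → x_m = 6.4059.
Social marginal cost = private MC + MEC = 31.334 + 4.124x.
Set SMC = demand: 31.334 + 4.124x = 49.375 - 1.185x → x* = 3.3982.
Gap = |6.4059 − 3.3982| = 3.0077.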